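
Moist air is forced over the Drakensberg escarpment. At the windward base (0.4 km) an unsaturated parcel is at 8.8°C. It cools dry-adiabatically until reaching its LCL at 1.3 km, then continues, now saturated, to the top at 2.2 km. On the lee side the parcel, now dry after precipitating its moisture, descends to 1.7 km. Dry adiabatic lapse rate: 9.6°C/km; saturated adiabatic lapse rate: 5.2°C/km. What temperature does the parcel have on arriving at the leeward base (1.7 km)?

0.28°C

400–1300 m, dry: Δz = 0.9 km ⇒ ΔT = -8.64°C; T = 0.16°C
1300–2200 m, saturated: Δz = 0.9 km ⇒ ΔT = -4.68°C; T = -4.52°C
2200–1700 m, dry descent: Δz = 0.5 km ⇒ ΔT = +4.8°C; T = 0.28°C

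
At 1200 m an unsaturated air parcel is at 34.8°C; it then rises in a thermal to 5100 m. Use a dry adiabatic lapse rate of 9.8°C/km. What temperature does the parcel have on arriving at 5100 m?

1200–5100 m, dry adiabatic: Δz = 3.9 km ⇒ ΔT = -38.22°C; T = -3.42°C

-3.42°C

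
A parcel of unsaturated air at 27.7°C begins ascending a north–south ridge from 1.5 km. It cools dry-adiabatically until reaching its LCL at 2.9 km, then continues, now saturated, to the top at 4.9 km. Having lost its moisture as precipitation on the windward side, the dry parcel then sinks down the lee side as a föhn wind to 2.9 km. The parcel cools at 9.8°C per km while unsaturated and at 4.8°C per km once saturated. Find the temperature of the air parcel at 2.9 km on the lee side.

23.98°C

1500–2900 m, dry: Δz = 1.4 km ⇒ ΔT = -13.72°C; T = 13.98°C
2900–4900 m, saturated: Δz = 2 km ⇒ ΔT = -9.6°C; T = 4.38°C
4900–2900 m, dry descent: Δz = 2 km ⇒ ΔT = +19.6°C; T = 23.98°C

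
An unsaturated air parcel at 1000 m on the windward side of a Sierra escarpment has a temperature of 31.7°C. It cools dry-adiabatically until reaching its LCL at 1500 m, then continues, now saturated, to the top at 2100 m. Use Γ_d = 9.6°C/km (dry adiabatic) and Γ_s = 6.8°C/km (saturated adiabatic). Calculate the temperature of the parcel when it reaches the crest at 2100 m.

From 1000 m to 1500 m (dry): cools by 9.6 × 0.5 = 4.8°C, giving 26.9°C.
From 1500 m to 2100 m (saturated): cools by 6.8 × 0.6 = 4.08°C, giving 22.82°C.

22.82°C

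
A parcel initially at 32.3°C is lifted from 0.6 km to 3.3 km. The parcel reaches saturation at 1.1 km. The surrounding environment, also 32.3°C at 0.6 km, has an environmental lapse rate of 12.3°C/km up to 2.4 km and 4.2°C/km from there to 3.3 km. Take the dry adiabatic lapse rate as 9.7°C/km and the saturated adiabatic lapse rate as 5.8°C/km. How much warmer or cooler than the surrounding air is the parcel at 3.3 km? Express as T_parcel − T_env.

+8.31°C (parcel warmer than environment)

Parcel:
  From 600 m to 1100 m (dry): cools by 9.7 × 0.5 = 4.85°C, giving 27.45°C.
  From 1100 m to 3300 m (saturated): cools by 5.8 × 2.2 = 12.76°C, giving 14.69°C.
Environment:
  From 600 m to 2400 m (environment, lower layer): cools by 12.3 × 1.8 = 22.14°C, giving 10.16°C.
  From 2400 m to 3300 m (environment, upper layer): cools by 4.2 × 0.9 = 3.78°C, giving 6.38°C.
T_parcel − T_env = 14.69 − 6.38 = +8.31°C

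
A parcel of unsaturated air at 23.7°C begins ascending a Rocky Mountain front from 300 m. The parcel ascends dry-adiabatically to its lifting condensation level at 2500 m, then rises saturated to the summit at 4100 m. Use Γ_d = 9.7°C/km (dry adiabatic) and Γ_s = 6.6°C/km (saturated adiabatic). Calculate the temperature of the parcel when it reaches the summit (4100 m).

-8.2°C

300–2500 m, dry: Δz = 2.2 km ⇒ ΔT = -21.34°C; T = 2.36°C
2500–4100 m, saturated: Δz = 1.6 km ⇒ ΔT = -10.56°C; T = -8.2°C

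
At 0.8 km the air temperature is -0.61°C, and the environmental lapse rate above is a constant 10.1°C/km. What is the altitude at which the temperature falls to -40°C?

4.7 km

Height above start = (-0.61 − (-40)) / 10.1 = 3.9 km
Altitude = 800 m + 3900 m = 4700 m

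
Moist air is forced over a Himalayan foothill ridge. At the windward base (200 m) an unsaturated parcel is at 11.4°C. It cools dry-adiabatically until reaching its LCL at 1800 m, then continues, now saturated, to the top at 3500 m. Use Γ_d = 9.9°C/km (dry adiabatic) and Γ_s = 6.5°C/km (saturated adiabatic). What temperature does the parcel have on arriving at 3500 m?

-15.49°C

200–1800 m, dry: Δz = 1.6 km ⇒ ΔT = -15.84°C; T = -4.44°C
1800–3500 m, saturated: Δz = 1.7 km ⇒ ΔT = -11.05°C; T = -15.49°C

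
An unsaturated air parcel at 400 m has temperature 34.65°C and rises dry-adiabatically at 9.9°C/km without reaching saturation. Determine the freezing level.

3900 m

Height above start = (34.65 − 0) / 9.9 = 3.5 km
Altitude = 400 m + 3500 m = 3900 m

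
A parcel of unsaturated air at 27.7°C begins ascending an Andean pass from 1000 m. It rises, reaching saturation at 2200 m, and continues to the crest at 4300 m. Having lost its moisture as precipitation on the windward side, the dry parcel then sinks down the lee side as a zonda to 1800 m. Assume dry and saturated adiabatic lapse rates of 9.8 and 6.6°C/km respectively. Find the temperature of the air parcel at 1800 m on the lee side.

26.58°C

1000 → 2200 m (dry, 9.8°C/km): ΔT = -9.8 × 1.2 = -11.76°C → T = 15.94°C
2200 → 4300 m (saturated, 6.6°C/km): ΔT = -6.6 × 2.1 = -13.86°C → T = 2.08°C
4300 → 1800 m (dry descent, 9.8°C/km): ΔT = +9.8 × 2.5 = +24.5°C → T = 26.58°C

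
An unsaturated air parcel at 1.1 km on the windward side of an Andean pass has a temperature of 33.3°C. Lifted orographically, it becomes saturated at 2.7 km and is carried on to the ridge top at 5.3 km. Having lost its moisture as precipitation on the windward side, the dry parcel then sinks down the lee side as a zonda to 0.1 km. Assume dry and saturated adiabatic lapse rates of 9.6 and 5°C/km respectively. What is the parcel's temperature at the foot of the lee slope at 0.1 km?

54.86°C

Dry to 2700 m: -9.6 × 1.6 km = -15.36°C, so T = 17.94°C.
Saturated to 5300 m: -5 × 2.6 km = -13°C, so T = 4.94°C.
Dry descent to 100 m: +9.6 × 5.2 km = +49.92°C, so T = 54.86°C.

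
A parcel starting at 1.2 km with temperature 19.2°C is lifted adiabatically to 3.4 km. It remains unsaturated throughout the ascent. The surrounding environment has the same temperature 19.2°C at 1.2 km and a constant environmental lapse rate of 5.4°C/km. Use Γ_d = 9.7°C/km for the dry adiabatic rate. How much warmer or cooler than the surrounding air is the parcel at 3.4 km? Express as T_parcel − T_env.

-9.46°C (parcel cooler than environment)

Parcel:
  1200–3400 m, dry: Δz = 2.2 km ⇒ ΔT = -21.34°C; T = -2.14°C
Environment:
  1200–3400 m, environment: Δz = 2.2 km ⇒ ΔT = -11.88°C; T = 7.32°C
T_parcel − T_env = -2.14 − 7.32 = -9.46°C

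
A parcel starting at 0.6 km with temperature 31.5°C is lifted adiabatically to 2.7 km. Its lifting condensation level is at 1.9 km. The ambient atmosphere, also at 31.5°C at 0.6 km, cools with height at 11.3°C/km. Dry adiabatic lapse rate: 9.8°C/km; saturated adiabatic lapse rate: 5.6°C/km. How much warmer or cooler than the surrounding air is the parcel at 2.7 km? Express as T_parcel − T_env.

Parcel:
  From 600 m to 1900 m (dry): cools by 9.8 × 1.3 = 12.74°C, giving 18.76°C.
  From 1900 m to 2700 m (saturated): cools by 5.6 × 0.8 = 4.48°C, giving 14.28°C.
Environment:
  From 600 m to 2700 m (environment): cools by 11.3 × 2.1 = 23.73°C, giving 7.77°C.
T_parcel − T_env = 14.28 − 7.77 = +6.51°C

+6.51°C (parcel warmer than environment)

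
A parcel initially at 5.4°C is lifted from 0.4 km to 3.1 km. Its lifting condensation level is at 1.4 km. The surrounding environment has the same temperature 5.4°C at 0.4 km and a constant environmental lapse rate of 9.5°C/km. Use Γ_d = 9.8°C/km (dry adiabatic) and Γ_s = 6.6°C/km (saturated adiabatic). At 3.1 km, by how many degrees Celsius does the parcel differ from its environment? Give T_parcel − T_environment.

Parcel:
  Dry to 1400 m: -9.8 × 1 km = -9.8°C, so T = -4.4°C.
  Saturated to 3100 m: -6.6 × 1.7 km = -11.22°C, so T = -15.62°C.
Environment:
  Environment to 3100 m: -9.5 × 2.7 km = -25.65°C, so T = -20.25°C.
T_parcel − T_env = -15.62 − (-20.25) = +4.63°C

+4.63°C (parcel warmer than environment)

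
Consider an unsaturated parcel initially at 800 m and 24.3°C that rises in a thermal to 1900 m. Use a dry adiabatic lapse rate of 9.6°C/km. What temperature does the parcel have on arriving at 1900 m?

Dry adiabatic to 1900 m: -9.6 × 1.1 km = -10.56°C, so T = 13.74°C.

13.74°C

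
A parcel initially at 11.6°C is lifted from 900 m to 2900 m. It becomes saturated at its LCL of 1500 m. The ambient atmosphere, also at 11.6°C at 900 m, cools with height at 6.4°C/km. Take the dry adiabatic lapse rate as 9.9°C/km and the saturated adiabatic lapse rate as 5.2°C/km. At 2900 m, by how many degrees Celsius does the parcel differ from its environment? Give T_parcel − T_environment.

-0.42°C (parcel cooler than environment)

Parcel:
  900–1500 m, dry: Δz = 0.6 km ⇒ ΔT = -5.94°C; T = 5.66°C
  1500–2900 m, saturated: Δz = 1.4 km ⇒ ΔT = -7.28°C; T = -1.62°C
Environment:
  900–2900 m, environment: Δz = 2 km ⇒ ΔT = -12.8°C; T = -1.2°C
T_parcel − T_env = -1.62 − (-1.2) = -0.42°C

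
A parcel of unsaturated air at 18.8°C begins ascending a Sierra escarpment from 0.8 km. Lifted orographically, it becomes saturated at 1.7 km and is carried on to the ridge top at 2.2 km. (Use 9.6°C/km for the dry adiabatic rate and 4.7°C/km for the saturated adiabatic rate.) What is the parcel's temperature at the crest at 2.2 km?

800–1700 m, dry: Δz = 0.9 km ⇒ ΔT = -8.64°C; T = 10.16°C
1700–2200 m, saturated: Δz = 0.5 km ⇒ ΔT = -2.35°C; T = 7.81°C

7.81°C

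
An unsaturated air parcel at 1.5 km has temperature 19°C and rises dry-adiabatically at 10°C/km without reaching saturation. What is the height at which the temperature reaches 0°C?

Height above start = (19 − 0) / 10 = 1.9 km
Altitude = 1500 m + 1900 m = 3400 m

3.4 km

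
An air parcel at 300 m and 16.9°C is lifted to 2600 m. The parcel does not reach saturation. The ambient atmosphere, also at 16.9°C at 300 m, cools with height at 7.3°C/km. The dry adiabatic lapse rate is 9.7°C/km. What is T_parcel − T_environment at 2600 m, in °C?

Parcel:
  300–2600 m, dry: Δz = 2.3 km ⇒ ΔT = -22.31°C; T = -5.41°C
Environment:
  300–2600 m, environment: Δz = 2.3 km ⇒ ΔT = -16.79°C; T = 0.11°C
T_parcel − T_env = -5.41 − 0.11 = -5.52°C

-5.52°C (parcel cooler than environment)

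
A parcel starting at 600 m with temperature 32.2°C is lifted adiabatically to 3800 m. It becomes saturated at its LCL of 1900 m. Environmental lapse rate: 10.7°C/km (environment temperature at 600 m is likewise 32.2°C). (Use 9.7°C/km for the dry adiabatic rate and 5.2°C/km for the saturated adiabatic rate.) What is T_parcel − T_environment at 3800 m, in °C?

+11.75°C (parcel warmer than environment)

Parcel:
  From 600 m to 1900 m (dry): cools by 9.7 × 1.3 = 12.61°C, giving 19.59°C.
  From 1900 m to 3800 m (saturated): cools by 5.2 × 1.9 = 9.88°C, giving 9.71°C.
Environment:
  From 600 m to 3800 m (environment): cools by 10.7 × 3.2 = 34.24°C, giving -2.04°C.
T_parcel − T_env = 9.71 − (-2.04) = +11.75°C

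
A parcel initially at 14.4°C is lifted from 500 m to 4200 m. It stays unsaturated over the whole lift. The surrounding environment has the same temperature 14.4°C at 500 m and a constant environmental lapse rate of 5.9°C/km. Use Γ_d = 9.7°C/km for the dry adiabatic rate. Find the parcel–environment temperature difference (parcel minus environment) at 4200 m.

-14.06°C (parcel cooler than environment)

Parcel:
  500 → 4200 m (dry, 9.7°C/km): ΔT = -9.7 × 3.7 = -35.89°C → T = -21.49°C
Environment:
  500 → 4200 m (environment, 5.9°C/km): ΔT = -5.9 × 3.7 = -21.83°C → T = -7.43°C
T_parcel − T_env = -21.49 − (-7.43) = -14.06°C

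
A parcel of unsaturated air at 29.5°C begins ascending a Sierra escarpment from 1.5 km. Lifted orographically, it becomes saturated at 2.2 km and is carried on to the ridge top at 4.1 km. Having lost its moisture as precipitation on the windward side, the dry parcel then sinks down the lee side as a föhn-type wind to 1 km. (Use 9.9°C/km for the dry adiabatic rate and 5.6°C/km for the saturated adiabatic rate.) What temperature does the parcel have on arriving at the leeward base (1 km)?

42.62°C

1500–2200 m, dry: Δz = 0.7 km ⇒ ΔT = -6.93°C; T = 22.57°C
2200–4100 m, saturated: Δz = 1.9 km ⇒ ΔT = -10.64°C; T = 11.93°C
4100–1000 m, dry descent: Δz = 3.1 km ⇒ ΔT = +30.69°C; T = 42.62°C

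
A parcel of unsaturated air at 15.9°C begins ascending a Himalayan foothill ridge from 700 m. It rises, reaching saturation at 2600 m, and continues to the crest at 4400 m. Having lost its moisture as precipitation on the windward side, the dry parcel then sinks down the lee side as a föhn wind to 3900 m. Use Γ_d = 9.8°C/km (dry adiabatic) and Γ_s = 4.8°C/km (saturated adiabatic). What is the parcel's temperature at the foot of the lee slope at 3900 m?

700 → 2600 m (dry, 9.8°C/km): ΔT = -9.8 × 1.9 = -18.62°C → T = -2.72°C
2600 → 4400 m (saturated, 4.8°C/km): ΔT = -4.8 × 1.8 = -8.64°C → T = -11.36°C
4400 → 3900 m (dry descent, 9.8°C/km): ΔT = +9.8 × 0.5 = +4.9°C → T = -6.46°C

-6.46°C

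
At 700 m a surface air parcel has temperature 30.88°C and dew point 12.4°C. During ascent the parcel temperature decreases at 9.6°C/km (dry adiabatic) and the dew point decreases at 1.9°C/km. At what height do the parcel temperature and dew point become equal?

T and T_d converge at 9.6 − 1.9 = 7.7°C per km
Height above start = (30.88 − 12.4) / 7.7 = 2.4 km
LCL altitude = 700 m + 2400 m = 3100 m

3100 m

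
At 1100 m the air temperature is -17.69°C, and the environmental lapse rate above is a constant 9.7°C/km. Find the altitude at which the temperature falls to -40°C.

3400 m

Height above start = (-17.69 − (-40)) / 9.7 = 2.3 km
Altitude = 1100 m + 2300 m = 3400 m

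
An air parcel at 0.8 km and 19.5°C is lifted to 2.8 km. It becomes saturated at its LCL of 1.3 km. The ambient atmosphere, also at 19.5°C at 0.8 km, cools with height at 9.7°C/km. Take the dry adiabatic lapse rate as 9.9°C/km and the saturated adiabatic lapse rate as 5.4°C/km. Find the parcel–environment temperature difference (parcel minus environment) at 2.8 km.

Parcel:
  Dry to 1300 m: -9.9 × 0.5 km = -4.95°C, so T = 14.55°C.
  Saturated to 2800 m: -5.4 × 1.5 km = -8.1°C, so T = 6.45°C.
Environment:
  Environment to 2800 m: -9.7 × 2 km = -19.4°C, so T = 0.1°C.
T_parcel − T_env = 6.45 − 0.1 = +6.35°C

+6.35°C (parcel warmer than environment)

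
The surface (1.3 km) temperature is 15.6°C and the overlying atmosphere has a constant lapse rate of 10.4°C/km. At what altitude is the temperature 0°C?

Height above start = (15.6 − 0) / 10.4 = 1.5 km
Altitude = 1300 m + 1500 m = 2800 m

2.8 km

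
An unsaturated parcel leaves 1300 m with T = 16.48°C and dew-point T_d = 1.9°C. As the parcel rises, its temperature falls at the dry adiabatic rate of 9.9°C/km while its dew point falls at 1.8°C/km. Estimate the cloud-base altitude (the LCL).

3100 m

T and T_d converge at 9.9 − 1.8 = 8.1°C per km
Height above start = (16.48 − 1.9) / 8.1 = 1.8 km
LCL altitude = 1300 m + 1800 m = 3100 m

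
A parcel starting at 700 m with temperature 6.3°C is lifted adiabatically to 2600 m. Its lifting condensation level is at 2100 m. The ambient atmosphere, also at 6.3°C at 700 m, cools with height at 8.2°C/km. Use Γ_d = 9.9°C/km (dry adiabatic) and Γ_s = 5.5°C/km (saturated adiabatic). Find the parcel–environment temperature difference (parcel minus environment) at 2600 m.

-1.03°C (parcel cooler than environment)

Parcel:
  700 → 2100 m (dry, 9.9°C/km): ΔT = -9.9 × 1.4 = -13.86°C → T = -7.56°C
  2100 → 2600 m (saturated, 5.5°C/km): ΔT = -5.5 × 0.5 = -2.75°C → T = -10.31°C
Environment:
  700 → 2600 m (environment, 8.2°C/km): ΔT = -8.2 × 1.9 = -15.58°C → T = -9.28°C
T_parcel − T_env = -10.31 − (-9.28) = -1.03°C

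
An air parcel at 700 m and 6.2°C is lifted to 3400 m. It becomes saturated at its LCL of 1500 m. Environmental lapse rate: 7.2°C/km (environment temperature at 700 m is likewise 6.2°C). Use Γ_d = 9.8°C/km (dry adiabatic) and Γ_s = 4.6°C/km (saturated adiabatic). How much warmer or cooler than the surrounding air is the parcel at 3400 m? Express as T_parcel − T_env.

+2.86°C (parcel warmer than environment)

Parcel:
  From 700 m to 1500 m (dry): cools by 9.8 × 0.8 = 7.84°C, giving -1.64°C.
  From 1500 m to 3400 m (saturated): cools by 4.6 × 1.9 = 8.74°C, giving -10.38°C.
Environment:
  From 700 m to 3400 m (environment): cools by 7.2 × 2.7 = 19.44°C, giving -13.24°C.
T_parcel − T_env = -10.38 − (-13.24) = +2.86°C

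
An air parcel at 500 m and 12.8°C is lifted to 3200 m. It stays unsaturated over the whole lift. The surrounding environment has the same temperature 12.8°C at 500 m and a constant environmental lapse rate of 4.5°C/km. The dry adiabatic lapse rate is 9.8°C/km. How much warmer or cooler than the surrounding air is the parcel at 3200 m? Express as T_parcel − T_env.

-14.31°C (parcel cooler than environment)

Parcel:
  From 500 m to 3200 m (dry): cools by 9.8 × 2.7 = 26.46°C, giving -13.66°C.
Environment:
  From 500 m to 3200 m (environment): cools by 4.5 × 2.7 = 12.15°C, giving 0.65°C.
T_parcel − T_env = -13.66 − 0.65 = -14.31°C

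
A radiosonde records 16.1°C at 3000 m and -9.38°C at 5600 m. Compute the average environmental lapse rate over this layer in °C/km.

Γ = −ΔT/Δz = (16.1 − (-9.38)) / (5600 − 3000) m
  = 25.48°C / 2.6 km = 9.8°C/km

9.8°C/km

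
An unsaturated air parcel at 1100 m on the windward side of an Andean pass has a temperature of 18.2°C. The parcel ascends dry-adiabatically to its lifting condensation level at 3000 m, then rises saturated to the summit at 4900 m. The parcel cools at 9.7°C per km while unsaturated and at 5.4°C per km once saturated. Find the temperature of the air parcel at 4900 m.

-10.49°C

1100 → 3000 m (dry, 9.7°C/km): ΔT = -9.7 × 1.9 = -18.43°C → T = -0.23°C
3000 → 4900 m (saturated, 5.4°C/km): ΔT = -5.4 × 1.9 = -10.26°C → T = -10.49°C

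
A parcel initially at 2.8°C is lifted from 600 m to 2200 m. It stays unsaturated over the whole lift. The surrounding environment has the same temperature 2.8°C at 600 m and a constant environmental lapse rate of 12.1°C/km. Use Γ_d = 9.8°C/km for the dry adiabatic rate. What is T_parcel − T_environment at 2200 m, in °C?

Parcel:
  600 → 2200 m (dry, 9.8°C/km): ΔT = -9.8 × 1.6 = -15.68°C → T = -12.88°C
Environment:
  600 → 2200 m (environment, 12.1°C/km): ΔT = -12.1 × 1.6 = -19.36°C → T = -16.56°C
T_parcel − T_env = -12.88 − (-16.56) = +3.68°C

+3.68°C (parcel warmer than environment)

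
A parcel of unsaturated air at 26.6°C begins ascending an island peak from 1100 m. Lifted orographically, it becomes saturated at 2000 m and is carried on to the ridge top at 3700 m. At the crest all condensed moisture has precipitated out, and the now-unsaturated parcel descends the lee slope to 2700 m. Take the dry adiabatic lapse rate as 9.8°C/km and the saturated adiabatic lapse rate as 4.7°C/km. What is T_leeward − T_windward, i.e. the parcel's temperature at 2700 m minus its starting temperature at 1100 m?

1100 → 2000 m (dry, 9.8°C/km): ΔT = -9.8 × 0.9 = -8.82°C → T = 17.78°C
2000 → 3700 m (saturated, 4.7°C/km): ΔT = -4.7 × 1.7 = -7.99°C → T = 9.79°C
3700 → 2700 m (dry descent, 9.8°C/km): ΔT = +9.8 × 1 = +9.8°C → T = 19.59°C
Net change vs windward start: 19.59 − 26.6 = -7.01°C

-7.01°C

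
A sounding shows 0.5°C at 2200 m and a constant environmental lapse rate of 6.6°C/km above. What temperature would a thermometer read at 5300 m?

2200–5300 m, environmental: Δz = 3.1 km ⇒ ΔT = -20.46°C; T = -19.96°C

-19.96°C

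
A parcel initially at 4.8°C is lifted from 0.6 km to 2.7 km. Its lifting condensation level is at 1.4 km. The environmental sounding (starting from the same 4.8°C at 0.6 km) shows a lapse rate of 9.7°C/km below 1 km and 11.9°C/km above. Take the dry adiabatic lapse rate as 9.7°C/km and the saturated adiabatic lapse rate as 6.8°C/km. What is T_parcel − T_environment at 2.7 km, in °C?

+7.51°C (parcel warmer than environment)

Parcel:
  600–1400 m, dry: Δz = 0.8 km ⇒ ΔT = -7.76°C; T = -2.96°C
  1400–2700 m, saturated: Δz = 1.3 km ⇒ ΔT = -8.84°C; T = -11.8°C
Environment:
  600–1000 m, environment, lower layer: Δz = 0.4 km ⇒ ΔT = -3.88°C; T = 0.92°C
  1000–2700 m, environment, upper layer: Δz = 1.7 km ⇒ ΔT = -20.23°C; T = -19.31°C
T_parcel − T_env = -11.8 − (-19.31) = +7.51°C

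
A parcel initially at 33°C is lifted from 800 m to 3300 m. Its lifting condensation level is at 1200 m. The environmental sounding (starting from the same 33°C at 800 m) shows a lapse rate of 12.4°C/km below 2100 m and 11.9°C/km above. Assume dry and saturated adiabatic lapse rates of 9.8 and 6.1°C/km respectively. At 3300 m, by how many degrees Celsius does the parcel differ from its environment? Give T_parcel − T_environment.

+13.67°C (parcel warmer than environment)

Parcel:
  Dry to 1200 m: -9.8 × 0.4 km = -3.92°C, so T = 29.08°C.
  Saturated to 3300 m: -6.1 × 2.1 km = -12.81°C, so T = 16.27°C.
Environment:
  Environment, lower layer to 2100 m: -12.4 × 1.3 km = -16.12°C, so T = 16.88°C.
  Environment, upper layer to 3300 m: -11.9 × 1.2 km = -14.28°C, so T = 2.6°C.
T_parcel − T_env = 16.27 − 2.6 = +13.67°C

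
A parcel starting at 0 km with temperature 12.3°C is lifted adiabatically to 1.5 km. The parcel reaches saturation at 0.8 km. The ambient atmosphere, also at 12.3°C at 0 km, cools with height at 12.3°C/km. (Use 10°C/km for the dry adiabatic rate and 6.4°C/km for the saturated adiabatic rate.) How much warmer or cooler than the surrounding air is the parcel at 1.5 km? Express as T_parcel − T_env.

+5.97°C (parcel warmer than environment)

Parcel:
  From 0 m to 800 m (dry): cools by 10 × 0.8 = 8°C, giving 4.3°C.
  From 800 m to 1500 m (saturated): cools by 6.4 × 0.7 = 4.48°C, giving -0.18°C.
Environment:
  From 0 m to 1500 m (environment): cools by 12.3 × 1.5 = 18.45°C, giving -6.15°C.
T_parcel − T_env = -0.18 − (-6.15) = +5.97°C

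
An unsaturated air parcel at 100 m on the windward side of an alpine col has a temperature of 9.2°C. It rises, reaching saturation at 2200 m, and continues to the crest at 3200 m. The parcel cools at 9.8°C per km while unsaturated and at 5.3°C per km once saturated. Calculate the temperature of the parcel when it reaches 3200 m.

-16.68°C

Dry to 2200 m: -9.8 × 2.1 km = -20.58°C, so T = -11.38°C.
Saturated to 3200 m: -5.3 × 1 km = -5.3°C, so T = -16.68°C.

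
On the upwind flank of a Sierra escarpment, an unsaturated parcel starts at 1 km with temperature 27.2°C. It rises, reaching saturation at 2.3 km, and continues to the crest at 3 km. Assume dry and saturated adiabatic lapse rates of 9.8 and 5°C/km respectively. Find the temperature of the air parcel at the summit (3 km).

1000 → 2300 m (dry, 9.8°C/km): ΔT = -9.8 × 1.3 = -12.74°C → T = 14.46°C
2300 → 3000 m (saturated, 5°C/km): ΔT = -5 × 0.7 = -3.5°C → T = 10.96°C

10.96°C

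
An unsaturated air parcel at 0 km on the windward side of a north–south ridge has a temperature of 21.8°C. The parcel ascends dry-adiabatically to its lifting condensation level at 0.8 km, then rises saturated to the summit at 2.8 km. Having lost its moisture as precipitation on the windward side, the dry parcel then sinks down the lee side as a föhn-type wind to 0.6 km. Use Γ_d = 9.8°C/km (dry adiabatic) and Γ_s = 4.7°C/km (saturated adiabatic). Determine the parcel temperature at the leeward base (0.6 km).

0–800 m, dry: Δz = 0.8 km ⇒ ΔT = -7.84°C; T = 13.96°C
800–2800 m, saturated: Δz = 2 km ⇒ ΔT = -9.4°C; T = 4.56°C
2800–600 m, dry descent: Δz = 2.2 km ⇒ ΔT = +21.56°C; T = 26.12°C

26.12°C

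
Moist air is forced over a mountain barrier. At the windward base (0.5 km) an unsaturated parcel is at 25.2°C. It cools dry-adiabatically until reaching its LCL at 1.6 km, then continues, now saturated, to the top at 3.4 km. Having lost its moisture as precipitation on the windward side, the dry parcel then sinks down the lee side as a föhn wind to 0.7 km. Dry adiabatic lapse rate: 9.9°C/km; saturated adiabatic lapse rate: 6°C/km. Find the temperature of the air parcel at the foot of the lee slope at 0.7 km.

30.24°C

500 → 1600 m (dry, 9.9°C/km): ΔT = -9.9 × 1.1 = -10.89°C → T = 14.31°C
1600 → 3400 m (saturated, 6°C/km): ΔT = -6 × 1.8 = -10.8°C → T = 3.51°C
3400 → 700 m (dry descent, 9.9°C/km): ΔT = +9.9 × 2.7 = +26.73°C → T = 30.24°C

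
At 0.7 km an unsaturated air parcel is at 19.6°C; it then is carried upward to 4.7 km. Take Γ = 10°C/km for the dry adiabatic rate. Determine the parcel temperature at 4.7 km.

-20.4°C

From 700 m to 4700 m (dry adiabatic): cools by 10 × 4 = 40°C, giving -20.4°C.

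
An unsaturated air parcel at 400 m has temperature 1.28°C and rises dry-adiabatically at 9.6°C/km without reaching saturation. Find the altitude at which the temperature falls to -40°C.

4700 m

Height above start = (1.28 − (-40)) / 9.6 = 4.3 km
Altitude = 400 m + 4300 m = 4700 m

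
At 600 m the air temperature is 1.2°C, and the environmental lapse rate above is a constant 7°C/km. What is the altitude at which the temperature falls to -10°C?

2200 m

Height above start = (1.2 − (-10)) / 7 = 1.6 km
Altitude = 600 m + 1600 m = 2200 m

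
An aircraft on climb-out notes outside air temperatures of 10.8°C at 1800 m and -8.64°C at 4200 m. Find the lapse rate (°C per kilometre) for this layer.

8.1°C/km

Γ = −ΔT/Δz = (10.8 − (-8.64)) / (4200 − 1800) m
  = 19.44°C / 2.4 km = 8.1°C/km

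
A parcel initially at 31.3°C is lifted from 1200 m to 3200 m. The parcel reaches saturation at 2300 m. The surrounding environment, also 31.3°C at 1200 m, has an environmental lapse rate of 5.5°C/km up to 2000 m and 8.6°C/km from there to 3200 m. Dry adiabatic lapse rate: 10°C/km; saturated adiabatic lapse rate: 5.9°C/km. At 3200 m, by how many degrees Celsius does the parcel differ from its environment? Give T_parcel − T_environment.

-1.59°C (parcel cooler than environment)

Parcel:
  1200–2300 m, dry: Δz = 1.1 km ⇒ ΔT = -11°C; T = 20.3°C
  2300–3200 m, saturated: Δz = 0.9 km ⇒ ΔT = -5.31°C; T = 14.99°C
Environment:
  1200–2000 m, environment, lower layer: Δz = 0.8 km ⇒ ΔT = -4.4°C; T = 26.9°C
  2000–3200 m, environment, upper layer: Δz = 1.2 km ⇒ ΔT = -10.32°C; T = 16.58°C
T_parcel − T_env = 14.99 − 16.58 = -1.59°C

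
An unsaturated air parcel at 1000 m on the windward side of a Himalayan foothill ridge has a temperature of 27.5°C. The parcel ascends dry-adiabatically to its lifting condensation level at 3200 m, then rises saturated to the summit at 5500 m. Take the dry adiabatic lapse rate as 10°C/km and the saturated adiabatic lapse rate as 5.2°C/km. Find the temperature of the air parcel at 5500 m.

-6.46°C

1000 → 3200 m (dry, 10°C/km): ΔT = -10 × 2.2 = -22°C → T = 5.5°C
3200 → 5500 m (saturated, 5.2°C/km): ΔT = -5.2 × 2.3 = -11.96°C → T = -6.46°C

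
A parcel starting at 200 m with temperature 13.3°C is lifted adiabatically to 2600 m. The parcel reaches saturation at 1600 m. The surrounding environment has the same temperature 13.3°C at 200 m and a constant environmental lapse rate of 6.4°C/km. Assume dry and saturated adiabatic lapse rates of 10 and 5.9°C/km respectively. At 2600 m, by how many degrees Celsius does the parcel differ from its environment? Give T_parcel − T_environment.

Parcel:
  Dry to 1600 m: -10 × 1.4 km = -14°C, so T = -0.7°C.
  Saturated to 2600 m: -5.9 × 1 km = -5.9°C, so T = -6.6°C.
Environment:
  Environment to 2600 m: -6.4 × 2.4 km = -15.36°C, so T = -2.06°C.
T_parcel − T_env = -6.6 − (-2.06) = -4.54°C

-4.54°C (parcel cooler than environment)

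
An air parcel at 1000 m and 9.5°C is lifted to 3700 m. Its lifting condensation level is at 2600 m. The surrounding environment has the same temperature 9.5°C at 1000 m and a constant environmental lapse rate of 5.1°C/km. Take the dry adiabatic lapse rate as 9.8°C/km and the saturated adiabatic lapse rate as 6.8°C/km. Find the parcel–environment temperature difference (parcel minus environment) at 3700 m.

Parcel:
  1000 → 2600 m (dry, 9.8°C/km): ΔT = -9.8 × 1.6 = -15.68°C → T = -6.18°C
  2600 → 3700 m (saturated, 6.8°C/km): ΔT = -6.8 × 1.1 = -7.48°C → T = -13.66°C
Environment:
  1000 → 3700 m (environment, 5.1°C/km): ΔT = -5.1 × 2.7 = -13.77°C → T = -4.27°C
T_parcel − T_env = -13.66 − (-4.27) = -9.39°C

-9.39°C (parcel cooler than environment)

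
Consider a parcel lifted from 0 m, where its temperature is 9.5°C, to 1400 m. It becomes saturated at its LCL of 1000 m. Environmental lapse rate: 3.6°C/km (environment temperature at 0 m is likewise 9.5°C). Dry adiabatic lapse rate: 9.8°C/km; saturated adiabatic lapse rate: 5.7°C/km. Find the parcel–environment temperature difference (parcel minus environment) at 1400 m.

Parcel:
  Dry to 1000 m: -9.8 × 1 km = -9.8°C, so T = -0.3°C.
  Saturated to 1400 m: -5.7 × 0.4 km = -2.28°C, so T = -2.58°C.
Environment:
  Environment to 1400 m: -3.6 × 1.4 km = -5.04°C, so T = 4.46°C.
T_parcel − T_env = -2.58 − 4.46 = -7.04°C

-7.04°C (parcel cooler than environment)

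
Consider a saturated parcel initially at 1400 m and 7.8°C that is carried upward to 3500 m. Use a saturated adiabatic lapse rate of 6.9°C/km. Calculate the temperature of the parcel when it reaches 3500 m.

1400–3500 m, saturated adiabatic: Δz = 2.1 km ⇒ ΔT = -14.49°C; T = -6.69°C

-6.69°C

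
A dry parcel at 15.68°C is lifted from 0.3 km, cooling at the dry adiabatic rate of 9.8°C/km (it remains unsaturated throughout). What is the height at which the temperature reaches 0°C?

1.9 km

Height above start = (15.68 − 0) / 9.8 = 1.6 km
Altitude = 300 m + 1600 m = 1900 m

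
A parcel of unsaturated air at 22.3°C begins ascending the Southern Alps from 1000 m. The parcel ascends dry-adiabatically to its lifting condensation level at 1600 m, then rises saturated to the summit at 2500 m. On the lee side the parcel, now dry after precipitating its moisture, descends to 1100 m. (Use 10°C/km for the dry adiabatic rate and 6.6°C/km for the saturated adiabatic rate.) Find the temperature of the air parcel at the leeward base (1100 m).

24.36°C

Dry to 1600 m: -10 × 0.6 km = -6°C, so T = 16.3°C.
Saturated to 2500 m: -6.6 × 0.9 km = -5.94°C, so T = 10.36°C.
Dry descent to 1100 m: +10 × 1.4 km = +14°C, so T = 24.36°C.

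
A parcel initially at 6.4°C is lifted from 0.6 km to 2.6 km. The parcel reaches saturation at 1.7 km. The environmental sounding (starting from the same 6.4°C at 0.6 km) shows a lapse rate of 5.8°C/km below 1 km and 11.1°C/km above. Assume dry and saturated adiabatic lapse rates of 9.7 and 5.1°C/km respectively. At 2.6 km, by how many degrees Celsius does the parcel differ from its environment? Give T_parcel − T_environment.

+4.82°C (parcel warmer than environment)

Parcel:
  Dry to 1700 m: -9.7 × 1.1 km = -10.67°C, so T = -4.27°C.
  Saturated to 2600 m: -5.1 × 0.9 km = -4.59°C, so T = -8.86°C.
Environment:
  Environment, lower layer to 1000 m: -5.8 × 0.4 km = -2.32°C, so T = 4.08°C.
  Environment, upper layer to 2600 m: -11.1 × 1.6 km = -17.76°C, so T = -13.68°C.
T_parcel − T_env = -8.86 − (-13.68) = +4.82°C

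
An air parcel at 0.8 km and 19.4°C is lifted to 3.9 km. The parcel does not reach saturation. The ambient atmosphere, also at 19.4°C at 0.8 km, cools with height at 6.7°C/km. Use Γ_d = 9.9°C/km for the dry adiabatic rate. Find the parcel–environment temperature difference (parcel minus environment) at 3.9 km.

-9.92°C (parcel cooler than environment)

Parcel:
  800 → 3900 m (dry, 9.9°C/km): ΔT = -9.9 × 3.1 = -30.69°C → T = -11.29°C
Environment:
  800 → 3900 m (environment, 6.7°C/km): ΔT = -6.7 × 3.1 = -20.77°C → T = -1.37°C
T_parcel − T_env = -11.29 − (-1.37) = -9.92°C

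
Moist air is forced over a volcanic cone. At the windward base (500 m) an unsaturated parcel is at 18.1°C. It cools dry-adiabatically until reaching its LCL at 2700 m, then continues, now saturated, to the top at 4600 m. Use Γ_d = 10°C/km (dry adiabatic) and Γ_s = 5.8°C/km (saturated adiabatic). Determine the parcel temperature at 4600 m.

From 500 m to 2700 m (dry): cools by 10 × 2.2 = 22°C, giving -3.9°C.
From 2700 m to 4600 m (saturated): cools by 5.8 × 1.9 = 11.02°C, giving -14.92°C.

-14.92°C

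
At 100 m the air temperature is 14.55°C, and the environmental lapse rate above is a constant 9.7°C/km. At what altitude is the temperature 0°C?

Height above start = (14.55 − 0) / 9.7 = 1.5 km
Altitude = 100 m + 1500 m = 1600 m

1600 m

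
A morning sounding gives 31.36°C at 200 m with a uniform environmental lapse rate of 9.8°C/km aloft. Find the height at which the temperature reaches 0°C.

Height above start = (31.36 − 0) / 9.8 = 3.2 km
Altitude = 200 m + 3200 m = 3400 m

3400 m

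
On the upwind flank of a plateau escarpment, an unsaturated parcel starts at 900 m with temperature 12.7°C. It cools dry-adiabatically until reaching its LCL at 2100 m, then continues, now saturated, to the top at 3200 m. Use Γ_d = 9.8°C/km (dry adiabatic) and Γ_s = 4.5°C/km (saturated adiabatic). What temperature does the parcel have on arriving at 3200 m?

-4.01°C

900–2100 m, dry: Δz = 1.2 km ⇒ ΔT = -11.76°C; T = 0.94°C
2100–3200 m, saturated: Δz = 1.1 km ⇒ ΔT = -4.95°C; T = -4.01°C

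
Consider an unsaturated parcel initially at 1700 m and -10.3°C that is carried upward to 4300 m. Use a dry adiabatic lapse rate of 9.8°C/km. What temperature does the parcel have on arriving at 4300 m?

1700 → 4300 m (dry adiabatic, 9.8°C/km): ΔT = -9.8 × 2.6 = -25.48°C → T = -35.78°C

-35.78°C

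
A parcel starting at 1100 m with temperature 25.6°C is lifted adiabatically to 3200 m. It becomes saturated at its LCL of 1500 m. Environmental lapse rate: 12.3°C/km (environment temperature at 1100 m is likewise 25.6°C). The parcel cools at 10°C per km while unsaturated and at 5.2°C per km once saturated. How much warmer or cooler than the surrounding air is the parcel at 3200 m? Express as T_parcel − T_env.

+12.99°C (parcel warmer than environment)

Parcel:
  1100 → 1500 m (dry, 10°C/km): ΔT = -10 × 0.4 = -4°C → T = 21.6°C
  1500 → 3200 m (saturated, 5.2°C/km): ΔT = -5.2 × 1.7 = -8.84°C → T = 12.76°C
Environment:
  1100 → 3200 m (environment, 12.3°C/km): ΔT = -12.3 × 2.1 = -25.83°C → T = -0.23°C
T_parcel − T_env = 12.76 − (-0.23) = +12.99°C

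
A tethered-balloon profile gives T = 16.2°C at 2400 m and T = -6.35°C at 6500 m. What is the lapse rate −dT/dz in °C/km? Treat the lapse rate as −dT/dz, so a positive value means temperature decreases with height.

5.5°C/km

Γ = −ΔT/Δz = (16.2 − (-6.35)) / (6500 − 2400) m
  = 22.55°C / 4.1 km = 5.5°C/km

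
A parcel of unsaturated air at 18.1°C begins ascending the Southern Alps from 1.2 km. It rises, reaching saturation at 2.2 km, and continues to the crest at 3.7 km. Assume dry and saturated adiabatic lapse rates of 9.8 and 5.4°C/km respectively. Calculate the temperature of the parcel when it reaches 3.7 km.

1200 → 2200 m (dry, 9.8°C/km): ΔT = -9.8 × 1 = -9.8°C → T = 8.3°C
2200 → 3700 m (saturated, 5.4°C/km): ΔT = -5.4 × 1.5 = -8.1°C → T = 0.2°C

0.2°C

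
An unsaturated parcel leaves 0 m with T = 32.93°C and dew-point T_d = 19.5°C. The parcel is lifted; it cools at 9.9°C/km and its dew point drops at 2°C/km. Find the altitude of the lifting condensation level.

1700 m

T and T_d converge at 9.9 − 2 = 7.9°C per km
Height above start = (32.93 − 19.5) / 7.9 = 1.7 km
LCL altitude = 0 m + 1700 m = 1700 m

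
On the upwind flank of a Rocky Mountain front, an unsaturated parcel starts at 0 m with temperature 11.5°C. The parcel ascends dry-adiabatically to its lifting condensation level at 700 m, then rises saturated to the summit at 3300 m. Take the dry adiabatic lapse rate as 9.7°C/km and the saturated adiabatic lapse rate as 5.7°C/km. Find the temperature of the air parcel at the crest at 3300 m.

-10.11°C

From 0 m to 700 m (dry): cools by 9.7 × 0.7 = 6.79°C, giving 4.71°C.
From 700 m to 3300 m (saturated): cools by 5.7 × 2.6 = 14.82°C, giving -10.11°C.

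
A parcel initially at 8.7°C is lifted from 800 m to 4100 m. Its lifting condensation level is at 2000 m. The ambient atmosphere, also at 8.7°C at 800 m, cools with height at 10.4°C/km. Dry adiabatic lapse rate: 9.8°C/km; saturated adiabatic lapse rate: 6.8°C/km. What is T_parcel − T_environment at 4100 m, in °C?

Parcel:
  From 800 m to 2000 m (dry): cools by 9.8 × 1.2 = 11.76°C, giving -3.06°C.
  From 2000 m to 4100 m (saturated): cools by 6.8 × 2.1 = 14.28°C, giving -17.34°C.
Environment:
  From 800 m to 4100 m (environment): cools by 10.4 × 3.3 = 34.32°C, giving -25.62°C.
T_parcel − T_env = -17.34 − (-25.62) = +8.28°C

+8.28°C (parcel warmer than environment)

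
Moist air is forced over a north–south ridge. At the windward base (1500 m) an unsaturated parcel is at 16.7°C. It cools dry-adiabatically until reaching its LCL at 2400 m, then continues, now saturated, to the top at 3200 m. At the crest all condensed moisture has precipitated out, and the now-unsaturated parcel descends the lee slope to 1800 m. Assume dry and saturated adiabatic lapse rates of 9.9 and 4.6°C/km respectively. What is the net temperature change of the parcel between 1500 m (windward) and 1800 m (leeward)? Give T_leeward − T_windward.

+1.27°C

1500 → 2400 m (dry, 9.9°C/km): ΔT = -9.9 × 0.9 = -8.91°C → T = 7.79°C
2400 → 3200 m (saturated, 4.6°C/km): ΔT = -4.6 × 0.8 = -3.68°C → T = 4.11°C
3200 → 1800 m (dry descent, 9.9°C/km): ΔT = +9.9 × 1.4 = +13.86°C → T = 17.97°C
Net change vs windward start: 17.97 − 16.7 = +1.27°C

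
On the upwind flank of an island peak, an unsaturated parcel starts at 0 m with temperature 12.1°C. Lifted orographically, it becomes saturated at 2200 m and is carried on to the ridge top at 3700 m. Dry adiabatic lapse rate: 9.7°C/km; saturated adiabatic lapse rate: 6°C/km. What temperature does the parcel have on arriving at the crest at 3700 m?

-18.24°C

Dry to 2200 m: -9.7 × 2.2 km = -21.34°C, so T = -9.24°C.
Saturated to 3700 m: -6 × 1.5 km = -9°C, so T = -18.24°C.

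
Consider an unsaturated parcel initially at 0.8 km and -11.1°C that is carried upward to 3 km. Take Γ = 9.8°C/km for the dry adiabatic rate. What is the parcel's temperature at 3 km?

-32.66°C

From 800 m to 3000 m (dry adiabatic): cools by 9.8 × 2.2 = 21.56°C, giving -32.66°C.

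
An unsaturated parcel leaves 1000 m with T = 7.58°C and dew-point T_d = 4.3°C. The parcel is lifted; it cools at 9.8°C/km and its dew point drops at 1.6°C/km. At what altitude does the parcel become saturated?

1400 m

T and T_d converge at 9.8 − 1.6 = 8.2°C per km
Height above start = (7.58 − 4.3) / 8.2 = 0.4 km
LCL altitude = 1000 m + 400 m = 1400 m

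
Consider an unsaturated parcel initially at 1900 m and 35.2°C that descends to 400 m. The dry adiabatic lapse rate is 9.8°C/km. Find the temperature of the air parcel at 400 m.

49.9°C

From 1900 m to 400 m (dry adiabatic): warms by 9.8 × 1.5 = 14.7°C, giving 49.9°C.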